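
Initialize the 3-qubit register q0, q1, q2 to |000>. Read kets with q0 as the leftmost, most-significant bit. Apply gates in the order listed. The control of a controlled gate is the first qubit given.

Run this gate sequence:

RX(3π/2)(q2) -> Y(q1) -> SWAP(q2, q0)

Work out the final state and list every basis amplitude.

After the circuit, the state carries amplitude -sqrt(2)*I/2 on |010>, sqrt(2)/2 on |110>, and 0 on every other basis state.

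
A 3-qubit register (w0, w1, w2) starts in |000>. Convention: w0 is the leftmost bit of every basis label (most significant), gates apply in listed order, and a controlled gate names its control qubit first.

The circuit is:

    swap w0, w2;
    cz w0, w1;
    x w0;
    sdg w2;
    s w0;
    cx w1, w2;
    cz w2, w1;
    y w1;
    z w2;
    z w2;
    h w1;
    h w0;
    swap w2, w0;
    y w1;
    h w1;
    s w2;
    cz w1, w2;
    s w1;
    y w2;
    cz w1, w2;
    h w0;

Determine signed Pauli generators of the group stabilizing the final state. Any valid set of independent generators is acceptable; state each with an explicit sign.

The stabilizer group can be generated by +XII, -IIY, +IZI, among other valid generating sets.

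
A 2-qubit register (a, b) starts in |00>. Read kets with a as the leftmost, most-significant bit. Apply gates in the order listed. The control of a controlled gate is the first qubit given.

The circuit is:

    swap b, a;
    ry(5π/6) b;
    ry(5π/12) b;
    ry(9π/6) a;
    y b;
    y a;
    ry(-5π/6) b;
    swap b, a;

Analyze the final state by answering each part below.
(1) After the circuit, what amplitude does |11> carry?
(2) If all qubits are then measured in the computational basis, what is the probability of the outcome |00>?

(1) The final state's coefficient on |11> equals sqrt(12 - 6*sqrt(2))/8 + sqrt(2*sqrt(2) + 4)/8.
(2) Outcome |00> occurs with probability -sqrt(6)/16 + sqrt(2)/16 + 1/4.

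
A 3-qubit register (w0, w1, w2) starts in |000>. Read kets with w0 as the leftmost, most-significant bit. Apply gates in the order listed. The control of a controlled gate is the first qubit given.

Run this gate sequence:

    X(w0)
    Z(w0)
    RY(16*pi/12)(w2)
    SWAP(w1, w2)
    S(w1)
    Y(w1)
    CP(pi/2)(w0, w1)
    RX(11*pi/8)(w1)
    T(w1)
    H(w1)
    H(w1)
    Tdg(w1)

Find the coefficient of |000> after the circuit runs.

The final state's coefficient on |000> equals 0. Key observation: gates 9-12 undo each other exactly, leaving only the rest of the circuit to track.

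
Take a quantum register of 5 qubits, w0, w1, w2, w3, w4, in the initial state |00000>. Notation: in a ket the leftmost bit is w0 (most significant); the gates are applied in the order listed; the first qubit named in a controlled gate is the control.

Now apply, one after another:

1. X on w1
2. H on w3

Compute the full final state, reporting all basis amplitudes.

The final amplitudes are sqrt(2)/2 on |01000>, sqrt(2)/2 on |01010>, and 0 on every other basis state.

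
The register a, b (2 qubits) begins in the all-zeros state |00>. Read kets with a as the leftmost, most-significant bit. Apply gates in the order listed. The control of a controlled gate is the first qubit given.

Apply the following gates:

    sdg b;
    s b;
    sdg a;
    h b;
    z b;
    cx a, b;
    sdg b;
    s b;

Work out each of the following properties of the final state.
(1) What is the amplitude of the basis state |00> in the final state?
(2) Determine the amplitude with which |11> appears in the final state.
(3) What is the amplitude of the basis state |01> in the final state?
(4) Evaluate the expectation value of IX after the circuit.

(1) The amplitude on |00> is sqrt(2)/2.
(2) The amplitude on |11> is 0.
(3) The final state's coefficient on |01> equals -sqrt(2)/2.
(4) The expectation value of IX is -1.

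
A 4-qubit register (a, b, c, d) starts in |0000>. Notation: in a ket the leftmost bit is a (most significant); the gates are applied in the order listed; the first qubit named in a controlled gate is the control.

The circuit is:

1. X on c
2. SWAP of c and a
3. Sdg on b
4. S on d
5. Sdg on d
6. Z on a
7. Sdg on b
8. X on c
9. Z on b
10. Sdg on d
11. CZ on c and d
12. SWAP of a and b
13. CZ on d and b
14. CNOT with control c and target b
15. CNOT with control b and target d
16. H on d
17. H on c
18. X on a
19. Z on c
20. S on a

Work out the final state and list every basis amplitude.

The resulting statevector has amplitude -I/2 on |1000>, -I/2 on |1001>, -I/2 on |1010>, -I/2 on |1011>, and 0 on every other basis state. Key observation: steps 4-5 multiply out to the identity, so the circuit reduces to the remaining gates.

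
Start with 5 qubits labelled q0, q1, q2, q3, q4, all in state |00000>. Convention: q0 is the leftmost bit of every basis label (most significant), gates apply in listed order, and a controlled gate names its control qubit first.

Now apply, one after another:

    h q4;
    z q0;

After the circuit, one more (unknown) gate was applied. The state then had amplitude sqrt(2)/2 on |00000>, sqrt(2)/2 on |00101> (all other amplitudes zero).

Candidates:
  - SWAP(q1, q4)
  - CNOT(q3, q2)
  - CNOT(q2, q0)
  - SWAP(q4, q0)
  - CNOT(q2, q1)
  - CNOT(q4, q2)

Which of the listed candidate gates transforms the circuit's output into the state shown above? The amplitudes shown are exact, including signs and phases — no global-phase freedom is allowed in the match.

The unique candidate consistent with the amplitudes is CNOT(q4, q2).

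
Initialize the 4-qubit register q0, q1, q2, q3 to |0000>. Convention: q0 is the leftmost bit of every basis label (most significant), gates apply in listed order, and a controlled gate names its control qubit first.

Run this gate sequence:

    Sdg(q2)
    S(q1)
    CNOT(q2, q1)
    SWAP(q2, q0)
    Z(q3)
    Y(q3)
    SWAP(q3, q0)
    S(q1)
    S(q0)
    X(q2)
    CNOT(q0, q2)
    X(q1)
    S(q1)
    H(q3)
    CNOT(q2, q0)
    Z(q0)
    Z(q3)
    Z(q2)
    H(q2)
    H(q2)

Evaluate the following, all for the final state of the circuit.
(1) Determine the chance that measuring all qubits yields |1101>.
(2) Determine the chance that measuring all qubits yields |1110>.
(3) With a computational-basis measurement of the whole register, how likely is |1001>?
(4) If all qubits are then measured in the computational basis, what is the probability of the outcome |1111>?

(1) The probability of measuring |1101> is 1/2.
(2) A full measurement returns |1110> with probability 0.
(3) A full measurement returns |1001> with probability 0.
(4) A full measurement returns |1111> with probability 0.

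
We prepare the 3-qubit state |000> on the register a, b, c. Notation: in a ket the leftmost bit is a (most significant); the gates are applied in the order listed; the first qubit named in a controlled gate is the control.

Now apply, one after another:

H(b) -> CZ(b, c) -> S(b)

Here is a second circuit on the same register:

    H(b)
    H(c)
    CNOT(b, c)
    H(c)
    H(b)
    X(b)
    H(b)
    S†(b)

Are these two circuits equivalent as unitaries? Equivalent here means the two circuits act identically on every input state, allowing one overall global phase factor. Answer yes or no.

Yes, they are equivalent — the unitaries differ by at most a global phase.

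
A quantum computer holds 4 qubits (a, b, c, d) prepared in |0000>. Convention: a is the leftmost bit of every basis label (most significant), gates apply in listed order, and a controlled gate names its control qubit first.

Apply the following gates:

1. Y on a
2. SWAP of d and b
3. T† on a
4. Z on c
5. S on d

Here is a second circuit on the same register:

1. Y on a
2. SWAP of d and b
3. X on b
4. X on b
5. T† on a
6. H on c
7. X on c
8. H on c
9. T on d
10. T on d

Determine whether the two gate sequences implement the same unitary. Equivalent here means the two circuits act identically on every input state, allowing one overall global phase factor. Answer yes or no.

Yes — the two circuits implement the same unitary up to a global phase.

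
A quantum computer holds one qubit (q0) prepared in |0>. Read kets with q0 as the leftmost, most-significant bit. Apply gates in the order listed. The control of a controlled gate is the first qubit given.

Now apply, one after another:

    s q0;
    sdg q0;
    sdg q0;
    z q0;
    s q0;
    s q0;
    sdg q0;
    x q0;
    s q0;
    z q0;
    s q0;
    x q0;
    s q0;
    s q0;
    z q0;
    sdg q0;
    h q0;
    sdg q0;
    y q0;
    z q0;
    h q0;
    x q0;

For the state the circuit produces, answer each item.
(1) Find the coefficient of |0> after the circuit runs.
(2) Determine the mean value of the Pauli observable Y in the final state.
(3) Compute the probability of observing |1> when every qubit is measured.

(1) The final state's coefficient on |0> equals -1/2 + I/2.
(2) The expectation value of Y is 1.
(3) The probability of measuring |1> is 1/2.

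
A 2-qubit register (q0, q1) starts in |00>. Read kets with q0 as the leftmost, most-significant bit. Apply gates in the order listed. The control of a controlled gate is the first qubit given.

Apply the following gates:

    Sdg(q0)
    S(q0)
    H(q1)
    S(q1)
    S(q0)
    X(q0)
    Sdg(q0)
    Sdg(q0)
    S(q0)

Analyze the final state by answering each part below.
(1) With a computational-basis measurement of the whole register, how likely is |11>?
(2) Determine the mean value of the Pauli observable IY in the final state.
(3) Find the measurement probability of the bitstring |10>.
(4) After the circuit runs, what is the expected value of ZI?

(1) A full measurement returns |11> with probability 1/2.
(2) The observable IY averages to 1.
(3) The probability of measuring |10> is 1/2.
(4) In the final state, ZI has expectation -1.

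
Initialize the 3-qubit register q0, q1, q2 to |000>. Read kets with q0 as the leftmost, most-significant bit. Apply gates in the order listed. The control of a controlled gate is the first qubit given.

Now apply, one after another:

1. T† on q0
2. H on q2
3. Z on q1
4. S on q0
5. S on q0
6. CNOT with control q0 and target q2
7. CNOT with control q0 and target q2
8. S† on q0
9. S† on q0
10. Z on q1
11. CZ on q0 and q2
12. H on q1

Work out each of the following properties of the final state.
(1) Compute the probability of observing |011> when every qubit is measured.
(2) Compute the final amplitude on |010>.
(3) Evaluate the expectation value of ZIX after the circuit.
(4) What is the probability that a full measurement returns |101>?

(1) A full measurement returns |011> with probability 1/4. Key observation: the block from step 3 through step 10 cancels to the identity and can be dropped.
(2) |010> carries amplitude 1/2 in the final state.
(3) The expectation value of ZIX is 1.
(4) The probability of measuring |101> is 0.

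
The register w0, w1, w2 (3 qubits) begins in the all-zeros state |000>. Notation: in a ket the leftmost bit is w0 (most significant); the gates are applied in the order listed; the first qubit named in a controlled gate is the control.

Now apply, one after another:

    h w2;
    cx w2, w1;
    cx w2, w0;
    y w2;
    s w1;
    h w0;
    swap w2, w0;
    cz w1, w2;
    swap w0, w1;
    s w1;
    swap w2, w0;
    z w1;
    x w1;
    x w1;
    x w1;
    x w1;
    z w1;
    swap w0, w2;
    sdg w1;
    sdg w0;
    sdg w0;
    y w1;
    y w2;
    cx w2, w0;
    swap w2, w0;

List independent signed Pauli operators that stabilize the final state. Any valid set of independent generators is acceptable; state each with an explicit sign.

The final state is stabilized by the group generated by -XIX, -IYX, +ZZZ; other independent generating sets are equally valid. Key observation: gates 12-17 undo each other exactly, leaving only the rest of the circuit to track.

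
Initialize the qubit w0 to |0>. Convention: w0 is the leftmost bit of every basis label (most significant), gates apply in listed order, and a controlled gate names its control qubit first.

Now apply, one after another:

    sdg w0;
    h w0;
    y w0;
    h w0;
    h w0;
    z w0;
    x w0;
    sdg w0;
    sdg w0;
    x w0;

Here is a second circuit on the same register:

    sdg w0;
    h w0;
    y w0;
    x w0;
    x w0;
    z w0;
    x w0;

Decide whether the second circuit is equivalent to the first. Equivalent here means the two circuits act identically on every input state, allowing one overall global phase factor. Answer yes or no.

No, they are not equivalent — no single phase factor reconciles the two unitaries.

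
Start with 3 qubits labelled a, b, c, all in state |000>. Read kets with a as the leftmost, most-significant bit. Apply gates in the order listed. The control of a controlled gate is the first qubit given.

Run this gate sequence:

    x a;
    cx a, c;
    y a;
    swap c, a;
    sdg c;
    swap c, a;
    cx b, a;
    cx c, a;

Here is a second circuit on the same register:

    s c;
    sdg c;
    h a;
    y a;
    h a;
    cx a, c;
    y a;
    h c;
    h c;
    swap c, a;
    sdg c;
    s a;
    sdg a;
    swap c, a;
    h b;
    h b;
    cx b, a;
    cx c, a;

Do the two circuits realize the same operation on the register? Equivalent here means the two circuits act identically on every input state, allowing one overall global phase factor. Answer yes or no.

No, they are not equivalent — no single phase factor reconciles the two unitaries.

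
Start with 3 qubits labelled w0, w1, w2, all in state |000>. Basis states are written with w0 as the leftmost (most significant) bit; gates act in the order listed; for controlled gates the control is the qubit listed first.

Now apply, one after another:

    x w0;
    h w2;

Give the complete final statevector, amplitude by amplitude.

After the circuit, the state carries amplitude sqrt(2)/2 on |100>, sqrt(2)/2 on |101>, and 0 on every other basis state.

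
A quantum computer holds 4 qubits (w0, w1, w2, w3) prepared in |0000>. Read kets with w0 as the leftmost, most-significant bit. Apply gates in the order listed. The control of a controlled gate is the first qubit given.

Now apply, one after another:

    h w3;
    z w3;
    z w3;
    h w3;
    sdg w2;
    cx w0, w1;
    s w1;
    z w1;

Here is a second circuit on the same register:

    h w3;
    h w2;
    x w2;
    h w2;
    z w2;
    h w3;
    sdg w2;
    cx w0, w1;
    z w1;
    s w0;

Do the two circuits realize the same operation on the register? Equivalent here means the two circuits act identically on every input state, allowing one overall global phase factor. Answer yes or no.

No — the two circuits implement different unitaries, even allowing a global phase.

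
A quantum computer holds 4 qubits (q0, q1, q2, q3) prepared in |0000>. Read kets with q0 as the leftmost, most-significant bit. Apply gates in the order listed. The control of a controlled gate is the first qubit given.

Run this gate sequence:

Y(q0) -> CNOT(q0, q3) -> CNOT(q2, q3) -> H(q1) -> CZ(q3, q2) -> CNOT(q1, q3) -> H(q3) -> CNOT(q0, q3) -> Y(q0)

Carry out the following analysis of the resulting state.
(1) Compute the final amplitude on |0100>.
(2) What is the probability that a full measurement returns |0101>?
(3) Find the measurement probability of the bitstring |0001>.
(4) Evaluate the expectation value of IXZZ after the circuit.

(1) The final state's coefficient on |0100> equals 1/2.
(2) A full measurement returns |0101> with probability 1/4.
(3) A full measurement returns |0001> with probability 1/4.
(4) The expectation value of IXZZ is -1.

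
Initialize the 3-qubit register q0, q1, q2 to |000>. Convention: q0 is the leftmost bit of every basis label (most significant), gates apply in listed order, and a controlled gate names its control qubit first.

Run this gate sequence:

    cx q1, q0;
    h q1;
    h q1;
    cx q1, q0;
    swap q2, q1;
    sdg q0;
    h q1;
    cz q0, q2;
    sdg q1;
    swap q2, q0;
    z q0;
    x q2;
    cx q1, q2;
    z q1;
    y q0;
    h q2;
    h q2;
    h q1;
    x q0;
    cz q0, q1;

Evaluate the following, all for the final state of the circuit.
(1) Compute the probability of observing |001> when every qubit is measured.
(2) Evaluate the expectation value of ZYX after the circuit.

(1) The probability of measuring |001> is 1/4. Key observation: the block from step 1 through step 4 cancels to the identity and can be dropped.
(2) In the final state, ZYX has expectation -1.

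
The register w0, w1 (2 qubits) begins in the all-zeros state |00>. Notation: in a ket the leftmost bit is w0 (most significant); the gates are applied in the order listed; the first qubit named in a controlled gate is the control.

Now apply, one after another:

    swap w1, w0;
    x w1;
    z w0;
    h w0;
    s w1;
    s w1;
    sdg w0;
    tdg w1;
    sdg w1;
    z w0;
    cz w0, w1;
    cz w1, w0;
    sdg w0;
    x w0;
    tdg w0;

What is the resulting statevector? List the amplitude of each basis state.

The final amplitudes are 0 on |00>, sqrt(2)*exp(I*pi/4)/2 on |01>, 0 on |10>, sqrt(2)/2 on |11>.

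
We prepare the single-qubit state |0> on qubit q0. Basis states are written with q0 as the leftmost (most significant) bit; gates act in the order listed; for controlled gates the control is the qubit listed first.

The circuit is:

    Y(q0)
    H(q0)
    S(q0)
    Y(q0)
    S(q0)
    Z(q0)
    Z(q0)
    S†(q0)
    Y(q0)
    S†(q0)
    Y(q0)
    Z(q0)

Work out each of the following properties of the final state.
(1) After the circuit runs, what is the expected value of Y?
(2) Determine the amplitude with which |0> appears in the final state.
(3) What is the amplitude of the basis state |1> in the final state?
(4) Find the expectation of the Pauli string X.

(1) The observable Y averages to 0. Key observation: steps 3-10 multiply out to the identity, so the circuit reduces to the remaining gates.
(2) |0> carries amplitude -sqrt(2)/2 in the final state.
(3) The amplitude on |1> is sqrt(2)/2.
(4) In the final state, X has expectation -1.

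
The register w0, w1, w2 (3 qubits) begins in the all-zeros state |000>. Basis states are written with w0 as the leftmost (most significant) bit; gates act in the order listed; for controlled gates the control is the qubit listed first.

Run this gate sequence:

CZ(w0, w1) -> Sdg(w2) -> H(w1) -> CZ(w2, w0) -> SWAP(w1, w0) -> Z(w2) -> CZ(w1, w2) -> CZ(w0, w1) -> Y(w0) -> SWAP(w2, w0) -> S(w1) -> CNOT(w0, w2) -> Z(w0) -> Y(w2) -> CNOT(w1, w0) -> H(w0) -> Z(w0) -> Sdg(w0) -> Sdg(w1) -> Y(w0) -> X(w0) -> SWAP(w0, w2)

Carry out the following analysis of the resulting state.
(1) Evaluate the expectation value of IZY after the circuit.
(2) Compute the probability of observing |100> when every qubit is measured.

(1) The expectation value of IZY is -1.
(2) Outcome |100> occurs with probability 1/4.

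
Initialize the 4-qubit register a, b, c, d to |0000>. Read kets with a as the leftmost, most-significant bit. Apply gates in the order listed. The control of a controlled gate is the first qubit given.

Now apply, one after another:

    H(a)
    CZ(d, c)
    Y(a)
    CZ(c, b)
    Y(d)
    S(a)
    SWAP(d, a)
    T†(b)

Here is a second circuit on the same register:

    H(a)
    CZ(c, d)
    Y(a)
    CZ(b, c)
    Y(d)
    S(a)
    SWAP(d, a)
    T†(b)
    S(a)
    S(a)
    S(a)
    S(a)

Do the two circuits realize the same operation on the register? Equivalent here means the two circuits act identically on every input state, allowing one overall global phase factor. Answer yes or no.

Yes — the two circuits implement the same unitary up to a global phase.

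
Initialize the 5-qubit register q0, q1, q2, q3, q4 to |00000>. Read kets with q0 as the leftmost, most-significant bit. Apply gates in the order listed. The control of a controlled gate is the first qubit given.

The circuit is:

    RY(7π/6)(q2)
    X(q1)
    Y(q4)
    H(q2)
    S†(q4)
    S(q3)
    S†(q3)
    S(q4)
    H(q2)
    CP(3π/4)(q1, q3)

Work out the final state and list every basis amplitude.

The resulting statevector has amplitude I*(-sqrt(6) + sqrt(2))/4 on |01001>, I*(sqrt(2) + sqrt(6))/4 on |01101>, and 0 on every other basis state.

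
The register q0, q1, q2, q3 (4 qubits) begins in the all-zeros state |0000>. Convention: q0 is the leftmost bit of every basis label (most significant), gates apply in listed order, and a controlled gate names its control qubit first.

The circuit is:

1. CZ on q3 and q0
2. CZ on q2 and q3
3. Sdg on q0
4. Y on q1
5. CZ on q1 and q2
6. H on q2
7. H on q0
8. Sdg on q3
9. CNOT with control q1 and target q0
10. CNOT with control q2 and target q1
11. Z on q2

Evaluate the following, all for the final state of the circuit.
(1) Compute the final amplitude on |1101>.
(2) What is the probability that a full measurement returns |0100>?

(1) |1101> carries amplitude 0 in the final state.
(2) The probability of measuring |0100> is 1/4.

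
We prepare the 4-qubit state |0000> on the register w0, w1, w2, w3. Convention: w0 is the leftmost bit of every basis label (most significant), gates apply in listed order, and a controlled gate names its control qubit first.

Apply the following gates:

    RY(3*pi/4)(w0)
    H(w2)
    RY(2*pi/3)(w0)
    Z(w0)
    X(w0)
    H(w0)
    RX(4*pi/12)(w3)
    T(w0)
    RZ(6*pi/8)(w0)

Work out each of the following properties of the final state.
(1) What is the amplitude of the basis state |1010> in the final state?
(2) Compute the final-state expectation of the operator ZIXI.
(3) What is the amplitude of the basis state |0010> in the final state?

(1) The final state's coefficient on |1010> equals (-sqrt(3*sqrt(2) + 6)/16 - 3*sqrt(2 - sqrt(2))/16 - sqrt(6 - 3*sqrt(2))/16 + 3*sqrt(sqrt(2) + 2)/16)*exp(5*I*pi/8).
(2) The observable ZIXI averages to sqrt(2)/4 + sqrt(6)/4.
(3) |0010> carries amplitude (-sqrt(6 - 3*sqrt(2))/16 + 3*sqrt(2 - sqrt(2))/16 + sqrt(3*sqrt(2) + 6)/16 + 3*sqrt(sqrt(2) + 2)/16)*exp(5*I*pi/8) in the final state.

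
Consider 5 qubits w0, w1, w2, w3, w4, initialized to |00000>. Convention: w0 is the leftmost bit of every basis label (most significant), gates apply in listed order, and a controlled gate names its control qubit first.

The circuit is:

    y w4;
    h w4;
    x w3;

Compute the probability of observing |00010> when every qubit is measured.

A full measurement returns |00010> with probability 1/2.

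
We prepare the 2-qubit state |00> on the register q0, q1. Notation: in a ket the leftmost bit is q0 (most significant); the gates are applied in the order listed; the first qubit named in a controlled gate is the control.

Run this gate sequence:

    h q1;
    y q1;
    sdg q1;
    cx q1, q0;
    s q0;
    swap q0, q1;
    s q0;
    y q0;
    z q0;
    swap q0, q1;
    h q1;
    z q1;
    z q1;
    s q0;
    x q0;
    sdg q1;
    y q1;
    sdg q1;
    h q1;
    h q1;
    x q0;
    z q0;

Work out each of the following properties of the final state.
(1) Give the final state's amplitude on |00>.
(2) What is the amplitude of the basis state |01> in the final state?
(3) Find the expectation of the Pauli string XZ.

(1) |00> carries amplitude -1/2 in the final state.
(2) The final state's coefficient on |01> equals -1/2.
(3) The observable XZ averages to 1.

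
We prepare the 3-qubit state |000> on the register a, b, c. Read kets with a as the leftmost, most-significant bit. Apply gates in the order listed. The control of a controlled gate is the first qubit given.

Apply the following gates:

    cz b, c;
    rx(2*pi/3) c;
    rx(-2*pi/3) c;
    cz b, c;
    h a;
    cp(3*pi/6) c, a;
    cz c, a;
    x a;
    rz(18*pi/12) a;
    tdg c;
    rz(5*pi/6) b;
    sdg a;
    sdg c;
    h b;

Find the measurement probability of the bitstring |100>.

The probability of measuring |100> is 1/4.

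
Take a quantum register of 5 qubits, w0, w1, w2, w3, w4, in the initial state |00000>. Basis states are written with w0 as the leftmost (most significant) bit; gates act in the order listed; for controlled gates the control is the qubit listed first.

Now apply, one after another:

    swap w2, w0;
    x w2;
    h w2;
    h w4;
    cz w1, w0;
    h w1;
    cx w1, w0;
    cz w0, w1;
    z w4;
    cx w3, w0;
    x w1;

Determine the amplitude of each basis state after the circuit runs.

The final amplitudes are sqrt(2)/4 on |01000>, -sqrt(2)/4 on |01001>, -sqrt(2)/4 on |01100>, sqrt(2)/4 on |01101>, -sqrt(2)/4 on |10000>, sqrt(2)/4 on |10001>, sqrt(2)/4 on |10100>, -sqrt(2)/4 on |10101>, and 0 on every other basis state.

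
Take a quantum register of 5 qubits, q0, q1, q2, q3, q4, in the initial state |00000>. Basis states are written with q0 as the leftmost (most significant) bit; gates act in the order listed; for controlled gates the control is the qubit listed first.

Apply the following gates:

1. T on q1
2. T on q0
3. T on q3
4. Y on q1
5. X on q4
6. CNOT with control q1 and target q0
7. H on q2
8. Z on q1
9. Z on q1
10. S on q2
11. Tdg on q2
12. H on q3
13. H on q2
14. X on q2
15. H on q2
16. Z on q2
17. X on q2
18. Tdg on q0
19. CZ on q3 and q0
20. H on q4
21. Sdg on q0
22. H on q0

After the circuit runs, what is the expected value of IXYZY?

The expectation value of IXYZY is 0.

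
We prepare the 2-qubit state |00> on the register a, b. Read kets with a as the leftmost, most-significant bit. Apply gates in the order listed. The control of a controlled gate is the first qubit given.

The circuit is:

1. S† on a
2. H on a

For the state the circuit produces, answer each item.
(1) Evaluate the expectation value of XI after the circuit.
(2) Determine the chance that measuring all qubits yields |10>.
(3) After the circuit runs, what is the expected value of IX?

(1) In the final state, XI has expectation 1.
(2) A full measurement returns |10> with probability 1/2.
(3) The expectation value of IX is 0.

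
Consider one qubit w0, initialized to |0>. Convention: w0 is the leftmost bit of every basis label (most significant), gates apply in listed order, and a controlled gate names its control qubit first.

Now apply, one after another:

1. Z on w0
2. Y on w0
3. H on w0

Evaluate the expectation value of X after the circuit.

The expectation value of X is -1.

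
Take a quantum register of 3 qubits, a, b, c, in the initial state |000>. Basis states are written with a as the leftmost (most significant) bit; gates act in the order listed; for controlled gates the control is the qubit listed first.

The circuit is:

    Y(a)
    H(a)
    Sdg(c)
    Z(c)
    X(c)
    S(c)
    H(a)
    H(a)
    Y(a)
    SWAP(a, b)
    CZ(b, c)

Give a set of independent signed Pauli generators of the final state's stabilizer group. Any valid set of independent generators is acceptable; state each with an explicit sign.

One valid set of independent stabilizer generators is -IXI, +ZII, -IIZ (any independent generating set of the same group is equally correct). Key observation: gates 7-8 undo each other exactly, leaving only the rest of the circuit to track.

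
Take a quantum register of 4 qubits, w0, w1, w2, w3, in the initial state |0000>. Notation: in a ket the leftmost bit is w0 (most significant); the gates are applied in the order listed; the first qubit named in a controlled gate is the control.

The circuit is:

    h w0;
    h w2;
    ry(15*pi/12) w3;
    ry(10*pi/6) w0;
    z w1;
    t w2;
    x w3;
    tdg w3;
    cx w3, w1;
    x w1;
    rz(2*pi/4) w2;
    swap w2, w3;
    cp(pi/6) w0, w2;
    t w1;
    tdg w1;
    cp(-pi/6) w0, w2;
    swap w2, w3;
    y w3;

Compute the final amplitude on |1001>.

The final state's coefficient on |1001> equals 0. Key observation: steps 12-17 multiply out to the identity, so the circuit reduces to the remaining gates.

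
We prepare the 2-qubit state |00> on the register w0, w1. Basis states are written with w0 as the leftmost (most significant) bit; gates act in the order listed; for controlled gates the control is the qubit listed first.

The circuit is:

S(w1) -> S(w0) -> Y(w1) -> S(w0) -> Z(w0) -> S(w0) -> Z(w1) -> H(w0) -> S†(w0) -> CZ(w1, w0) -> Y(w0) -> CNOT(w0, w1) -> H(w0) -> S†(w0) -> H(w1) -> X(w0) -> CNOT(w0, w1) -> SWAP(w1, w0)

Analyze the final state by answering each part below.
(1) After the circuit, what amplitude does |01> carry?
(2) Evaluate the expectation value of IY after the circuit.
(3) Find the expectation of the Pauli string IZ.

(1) The amplitude on |01> is sqrt(2)*(1 + I)/4.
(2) The expectation value of IY is -1.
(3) The expectation value of IZ is 0.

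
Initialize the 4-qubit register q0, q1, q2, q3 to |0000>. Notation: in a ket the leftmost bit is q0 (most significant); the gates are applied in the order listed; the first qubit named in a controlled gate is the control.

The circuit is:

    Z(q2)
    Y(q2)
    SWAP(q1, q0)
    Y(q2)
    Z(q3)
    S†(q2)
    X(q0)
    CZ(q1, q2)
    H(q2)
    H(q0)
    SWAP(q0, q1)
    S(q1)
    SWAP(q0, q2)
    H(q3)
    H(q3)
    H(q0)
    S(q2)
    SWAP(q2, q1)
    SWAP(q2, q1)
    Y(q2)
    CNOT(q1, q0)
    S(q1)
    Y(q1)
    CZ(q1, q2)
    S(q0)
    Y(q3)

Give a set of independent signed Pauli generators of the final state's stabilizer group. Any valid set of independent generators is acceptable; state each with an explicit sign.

The final state is stabilized by the group generated by -XYII, -ZZII, -IIZI, -IIIZ; other independent generating sets are equally valid. Key observation: steps 18-19 multiply out to the identity, so the circuit reduces to the remaining gates.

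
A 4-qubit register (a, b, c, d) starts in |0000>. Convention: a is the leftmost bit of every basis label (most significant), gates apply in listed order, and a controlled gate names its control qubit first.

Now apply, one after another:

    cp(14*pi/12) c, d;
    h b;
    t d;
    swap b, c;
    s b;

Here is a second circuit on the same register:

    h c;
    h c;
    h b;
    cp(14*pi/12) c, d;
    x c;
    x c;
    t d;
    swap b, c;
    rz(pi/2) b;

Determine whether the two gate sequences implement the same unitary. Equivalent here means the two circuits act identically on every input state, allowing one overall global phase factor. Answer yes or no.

Yes — the two circuits implement the same unitary up to a global phase.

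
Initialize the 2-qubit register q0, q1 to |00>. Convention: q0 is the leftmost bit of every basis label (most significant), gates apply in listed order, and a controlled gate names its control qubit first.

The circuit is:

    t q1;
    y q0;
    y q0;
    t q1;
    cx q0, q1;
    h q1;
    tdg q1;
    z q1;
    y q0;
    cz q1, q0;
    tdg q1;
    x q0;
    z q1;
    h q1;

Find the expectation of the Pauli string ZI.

The expectation value of ZI is 1.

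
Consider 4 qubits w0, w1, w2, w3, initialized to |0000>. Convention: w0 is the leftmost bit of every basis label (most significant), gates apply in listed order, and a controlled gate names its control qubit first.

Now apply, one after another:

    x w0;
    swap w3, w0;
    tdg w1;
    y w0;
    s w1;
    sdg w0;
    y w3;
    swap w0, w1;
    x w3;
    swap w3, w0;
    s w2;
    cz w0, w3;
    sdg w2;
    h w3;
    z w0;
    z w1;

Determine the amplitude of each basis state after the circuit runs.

After the circuit, the state carries amplitude -sqrt(2)*I/2 on |1100>, -sqrt(2)*I/2 on |1101>, and 0 on every other basis state.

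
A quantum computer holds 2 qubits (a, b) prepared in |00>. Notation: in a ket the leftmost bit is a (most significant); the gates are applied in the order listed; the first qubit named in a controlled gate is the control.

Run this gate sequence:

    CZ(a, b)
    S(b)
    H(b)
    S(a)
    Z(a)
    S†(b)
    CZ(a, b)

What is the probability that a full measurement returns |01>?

Outcome |01> occurs with probability 1/2.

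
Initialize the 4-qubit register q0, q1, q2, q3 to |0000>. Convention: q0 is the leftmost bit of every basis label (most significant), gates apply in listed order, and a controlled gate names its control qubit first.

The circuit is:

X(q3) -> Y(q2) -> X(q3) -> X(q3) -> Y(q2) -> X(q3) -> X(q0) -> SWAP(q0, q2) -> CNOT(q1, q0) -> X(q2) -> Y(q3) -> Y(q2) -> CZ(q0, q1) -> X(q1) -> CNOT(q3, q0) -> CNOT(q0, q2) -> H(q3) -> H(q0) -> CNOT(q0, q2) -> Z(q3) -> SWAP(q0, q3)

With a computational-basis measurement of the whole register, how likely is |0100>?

The probability of measuring |0100> is 1/4. Key observation: the block from step 1 through step 6 cancels to the identity and can be dropped.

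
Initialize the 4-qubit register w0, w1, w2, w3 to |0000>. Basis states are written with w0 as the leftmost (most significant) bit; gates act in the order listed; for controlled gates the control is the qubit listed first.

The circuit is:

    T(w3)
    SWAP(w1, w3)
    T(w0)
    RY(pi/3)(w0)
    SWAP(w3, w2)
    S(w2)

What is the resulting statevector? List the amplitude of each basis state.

The resulting statevector has amplitude sqrt(3)/2 on |0000>, 1/2 on |1000>, and 0 on every other basis state.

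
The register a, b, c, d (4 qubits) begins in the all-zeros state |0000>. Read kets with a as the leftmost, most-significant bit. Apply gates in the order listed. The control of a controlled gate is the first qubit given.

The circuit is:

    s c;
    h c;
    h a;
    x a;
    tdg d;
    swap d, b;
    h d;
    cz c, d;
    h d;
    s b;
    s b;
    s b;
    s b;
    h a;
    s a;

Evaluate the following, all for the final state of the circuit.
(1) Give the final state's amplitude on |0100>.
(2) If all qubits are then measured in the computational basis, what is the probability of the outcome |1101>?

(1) |0100> carries amplitude 0 in the final state. Key observation: the block from step 10 through step 13 cancels to the identity and can be dropped.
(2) The probability of measuring |1101> is 0.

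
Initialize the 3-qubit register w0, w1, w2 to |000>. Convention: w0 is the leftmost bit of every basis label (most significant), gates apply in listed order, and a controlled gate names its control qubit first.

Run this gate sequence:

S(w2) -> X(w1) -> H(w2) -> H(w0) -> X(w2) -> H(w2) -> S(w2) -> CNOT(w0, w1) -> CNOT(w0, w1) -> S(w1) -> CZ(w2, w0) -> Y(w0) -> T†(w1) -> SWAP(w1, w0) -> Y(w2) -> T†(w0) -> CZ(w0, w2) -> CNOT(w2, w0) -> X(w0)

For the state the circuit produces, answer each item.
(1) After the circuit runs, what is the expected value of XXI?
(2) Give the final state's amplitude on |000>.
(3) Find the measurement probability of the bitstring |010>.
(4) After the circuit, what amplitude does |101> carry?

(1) The observable XXI averages to 0. Key observation: the block from step 8 through step 9 cancels to the identity and can be dropped.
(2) The amplitude on |000> is 0.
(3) Outcome |010> occurs with probability 0.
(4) The final state's coefficient on |101> equals -sqrt(2)/2.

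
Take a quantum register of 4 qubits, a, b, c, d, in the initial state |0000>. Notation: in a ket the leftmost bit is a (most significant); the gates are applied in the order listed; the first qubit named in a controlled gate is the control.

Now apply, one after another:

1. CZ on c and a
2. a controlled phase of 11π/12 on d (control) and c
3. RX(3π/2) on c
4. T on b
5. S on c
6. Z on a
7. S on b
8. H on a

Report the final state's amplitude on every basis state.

The final amplitudes are -1/2 on |0000>, 1/2 on |0010>, -1/2 on |1000>, 1/2 on |1010>, and 0 on every other basis state.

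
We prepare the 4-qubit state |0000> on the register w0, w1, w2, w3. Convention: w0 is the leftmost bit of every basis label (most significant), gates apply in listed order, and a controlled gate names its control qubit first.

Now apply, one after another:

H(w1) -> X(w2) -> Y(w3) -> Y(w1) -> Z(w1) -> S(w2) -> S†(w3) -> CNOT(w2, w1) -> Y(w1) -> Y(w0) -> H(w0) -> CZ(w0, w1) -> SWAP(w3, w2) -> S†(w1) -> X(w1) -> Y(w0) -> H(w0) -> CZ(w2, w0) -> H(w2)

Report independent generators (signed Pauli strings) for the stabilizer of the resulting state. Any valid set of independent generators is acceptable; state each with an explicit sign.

One valid set of independent stabilizer generators is -XYII, -IIXI, -ZZII, -IIIZ (any independent generating set of the same group is equally correct).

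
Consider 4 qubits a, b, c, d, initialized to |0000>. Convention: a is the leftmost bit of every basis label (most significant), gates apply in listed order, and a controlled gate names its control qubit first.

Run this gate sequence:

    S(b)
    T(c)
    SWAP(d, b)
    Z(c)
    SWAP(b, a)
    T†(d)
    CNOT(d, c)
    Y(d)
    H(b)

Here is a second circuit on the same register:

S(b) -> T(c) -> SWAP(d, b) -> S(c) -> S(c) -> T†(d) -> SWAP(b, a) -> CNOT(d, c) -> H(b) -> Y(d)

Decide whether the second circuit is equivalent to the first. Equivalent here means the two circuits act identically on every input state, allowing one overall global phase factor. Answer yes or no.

Yes, they are equivalent — the unitaries differ by at most a global phase.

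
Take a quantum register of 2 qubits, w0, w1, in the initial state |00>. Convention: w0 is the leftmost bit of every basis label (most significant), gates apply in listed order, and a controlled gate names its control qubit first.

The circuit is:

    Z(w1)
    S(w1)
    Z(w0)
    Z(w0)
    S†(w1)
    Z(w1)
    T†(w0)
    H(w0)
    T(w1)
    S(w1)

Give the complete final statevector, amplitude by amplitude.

After the circuit, the state carries amplitude sqrt(2)/2 on |00>, 0 on |01>, sqrt(2)/2 on |10>, 0 on |11>. Key observation: gates 1-6 undo each other exactly, leaving only the rest of the circuit to track.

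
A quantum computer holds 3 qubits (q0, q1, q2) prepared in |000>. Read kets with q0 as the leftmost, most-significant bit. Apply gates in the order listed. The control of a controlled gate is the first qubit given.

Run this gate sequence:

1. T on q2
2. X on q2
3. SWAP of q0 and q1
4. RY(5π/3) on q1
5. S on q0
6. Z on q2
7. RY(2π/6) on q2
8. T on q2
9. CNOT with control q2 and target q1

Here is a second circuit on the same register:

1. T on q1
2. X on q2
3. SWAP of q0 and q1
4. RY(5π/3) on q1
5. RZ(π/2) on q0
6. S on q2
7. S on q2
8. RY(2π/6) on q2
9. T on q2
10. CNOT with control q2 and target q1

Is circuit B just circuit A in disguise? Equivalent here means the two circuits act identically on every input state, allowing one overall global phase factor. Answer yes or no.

No, they are not equivalent — no single phase factor reconciles the two unitaries.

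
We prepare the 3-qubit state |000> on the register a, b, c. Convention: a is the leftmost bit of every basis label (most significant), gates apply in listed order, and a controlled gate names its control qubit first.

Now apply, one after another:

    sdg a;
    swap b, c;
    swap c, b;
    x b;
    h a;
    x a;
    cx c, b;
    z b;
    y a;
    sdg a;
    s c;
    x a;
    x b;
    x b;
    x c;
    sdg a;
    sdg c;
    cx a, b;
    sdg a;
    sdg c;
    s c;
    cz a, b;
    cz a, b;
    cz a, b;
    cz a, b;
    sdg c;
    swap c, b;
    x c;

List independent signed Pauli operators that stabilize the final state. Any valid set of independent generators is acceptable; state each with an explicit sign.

One valid set of independent stabilizer generators is +XIY, +ZIZ, -IZI (any independent generating set of the same group is equally correct).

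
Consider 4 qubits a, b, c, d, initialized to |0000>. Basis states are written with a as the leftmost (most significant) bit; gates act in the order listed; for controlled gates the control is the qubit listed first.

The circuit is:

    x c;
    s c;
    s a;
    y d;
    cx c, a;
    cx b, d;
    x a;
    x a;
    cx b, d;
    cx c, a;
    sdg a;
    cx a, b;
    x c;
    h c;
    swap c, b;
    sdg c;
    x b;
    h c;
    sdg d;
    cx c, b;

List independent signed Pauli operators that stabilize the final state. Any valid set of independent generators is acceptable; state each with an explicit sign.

One valid set of independent stabilizer generators is +IXII, +IIXI, +ZIII, -IIIZ (any independent generating set of the same group is equally correct).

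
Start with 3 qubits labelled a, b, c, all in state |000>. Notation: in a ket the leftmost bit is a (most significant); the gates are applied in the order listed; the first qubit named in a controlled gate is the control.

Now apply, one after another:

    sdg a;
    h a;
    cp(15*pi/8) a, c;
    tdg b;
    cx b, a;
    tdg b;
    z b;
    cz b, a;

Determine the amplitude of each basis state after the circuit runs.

The resulting statevector has amplitude sqrt(2)/2 on |000>, sqrt(2)/2 on |100>, and 0 on every other basis state.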